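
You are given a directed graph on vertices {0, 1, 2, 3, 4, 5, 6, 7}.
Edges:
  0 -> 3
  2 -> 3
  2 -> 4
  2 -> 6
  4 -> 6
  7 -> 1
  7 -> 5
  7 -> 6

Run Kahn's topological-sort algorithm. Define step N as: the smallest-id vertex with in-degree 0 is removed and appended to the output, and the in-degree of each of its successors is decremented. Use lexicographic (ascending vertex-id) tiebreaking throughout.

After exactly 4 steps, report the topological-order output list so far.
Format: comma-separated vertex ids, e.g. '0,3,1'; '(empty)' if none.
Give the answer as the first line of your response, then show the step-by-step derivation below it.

0,2,3,4

step 1: output 0; order=[0]; indeg=(0,1,0,1,1,1,3,0)
step 2: output 2; order=[0,2]; indeg=(0,1,0,0,0,1,2,0)
step 3: output 3; order=[0,2,3]; indeg=(0,1,0,0,0,1,2,0)
step 4: output 4; order=[0,2,3,4]; indeg=(0,1,0,0,0,1,1,0)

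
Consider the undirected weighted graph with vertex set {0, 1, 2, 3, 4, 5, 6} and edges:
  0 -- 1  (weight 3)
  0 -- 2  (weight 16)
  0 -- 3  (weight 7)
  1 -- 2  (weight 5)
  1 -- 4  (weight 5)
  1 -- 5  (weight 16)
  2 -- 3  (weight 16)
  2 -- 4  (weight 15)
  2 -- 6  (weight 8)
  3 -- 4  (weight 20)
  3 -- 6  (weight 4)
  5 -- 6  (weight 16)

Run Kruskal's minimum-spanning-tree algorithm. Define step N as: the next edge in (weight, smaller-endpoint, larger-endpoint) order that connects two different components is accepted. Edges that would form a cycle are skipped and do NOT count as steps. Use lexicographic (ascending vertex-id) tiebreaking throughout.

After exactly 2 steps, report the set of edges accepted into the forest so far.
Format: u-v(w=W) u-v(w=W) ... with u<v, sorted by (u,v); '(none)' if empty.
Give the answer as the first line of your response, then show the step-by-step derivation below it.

0-1(w=3) 3-6(w=4)

step 1: add edge 0-1 (w=3); MST = {0-1(w=3)}
step 2: add edge 3-6 (w=4); MST = {0-1(w=3) 3-6(w=4)}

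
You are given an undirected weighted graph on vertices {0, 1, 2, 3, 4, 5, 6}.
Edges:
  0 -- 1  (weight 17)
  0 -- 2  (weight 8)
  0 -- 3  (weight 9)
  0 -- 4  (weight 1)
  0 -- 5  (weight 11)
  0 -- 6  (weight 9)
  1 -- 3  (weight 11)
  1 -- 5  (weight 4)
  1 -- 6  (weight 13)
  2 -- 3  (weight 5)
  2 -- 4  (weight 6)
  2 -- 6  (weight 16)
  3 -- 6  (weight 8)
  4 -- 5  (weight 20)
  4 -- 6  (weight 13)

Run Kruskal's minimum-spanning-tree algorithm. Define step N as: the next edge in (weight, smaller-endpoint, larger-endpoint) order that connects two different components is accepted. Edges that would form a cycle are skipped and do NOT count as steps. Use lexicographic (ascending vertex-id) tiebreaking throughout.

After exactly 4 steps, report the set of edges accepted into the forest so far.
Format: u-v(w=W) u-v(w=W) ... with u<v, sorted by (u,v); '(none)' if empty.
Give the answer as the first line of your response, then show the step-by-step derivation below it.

0-4(w=1) 1-5(w=4) 2-3(w=5) 2-4(w=6)

step 1: add edge 0-4 (w=1); MST = {0-4(w=1)}
step 2: add edge 1-5 (w=4); MST = {0-4(w=1) 1-5(w=4)}
step 3: add edge 2-3 (w=5); MST = {0-4(w=1) 1-5(w=4) 2-3(w=5)}
step 4: add edge 2-4 (w=6); MST = {0-4(w=1) 1-5(w=4) 2-3(w=5) 2-4(w=6)}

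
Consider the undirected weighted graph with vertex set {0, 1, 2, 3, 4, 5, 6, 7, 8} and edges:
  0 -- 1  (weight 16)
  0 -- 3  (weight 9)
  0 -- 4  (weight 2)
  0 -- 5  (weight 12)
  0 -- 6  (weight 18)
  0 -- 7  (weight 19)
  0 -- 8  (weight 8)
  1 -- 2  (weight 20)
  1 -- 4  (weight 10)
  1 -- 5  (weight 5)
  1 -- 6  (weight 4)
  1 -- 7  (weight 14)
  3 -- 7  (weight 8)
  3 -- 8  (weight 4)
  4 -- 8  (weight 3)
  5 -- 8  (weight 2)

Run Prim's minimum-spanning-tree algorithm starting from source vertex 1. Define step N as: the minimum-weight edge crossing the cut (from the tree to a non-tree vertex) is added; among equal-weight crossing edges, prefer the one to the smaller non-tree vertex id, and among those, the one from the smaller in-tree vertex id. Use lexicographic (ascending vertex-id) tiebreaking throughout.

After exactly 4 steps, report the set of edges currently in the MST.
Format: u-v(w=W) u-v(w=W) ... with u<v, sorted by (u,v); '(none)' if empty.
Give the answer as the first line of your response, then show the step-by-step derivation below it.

1-5(w=5) 1-6(w=4) 4-8(w=3) 5-8(w=2)

step 1: add edge 1-6 (w=4); MST = {1-6(w=4)}
step 2: add edge 1-5 (w=5); MST = {1-5(w=5) 1-6(w=4)}
step 3: add edge 5-8 (w=2); MST = {1-5(w=5) 1-6(w=4) 5-8(w=2)}
step 4: add edge 4-8 (w=3); MST = {1-5(w=5) 1-6(w=4) 4-8(w=3) 5-8(w=2)}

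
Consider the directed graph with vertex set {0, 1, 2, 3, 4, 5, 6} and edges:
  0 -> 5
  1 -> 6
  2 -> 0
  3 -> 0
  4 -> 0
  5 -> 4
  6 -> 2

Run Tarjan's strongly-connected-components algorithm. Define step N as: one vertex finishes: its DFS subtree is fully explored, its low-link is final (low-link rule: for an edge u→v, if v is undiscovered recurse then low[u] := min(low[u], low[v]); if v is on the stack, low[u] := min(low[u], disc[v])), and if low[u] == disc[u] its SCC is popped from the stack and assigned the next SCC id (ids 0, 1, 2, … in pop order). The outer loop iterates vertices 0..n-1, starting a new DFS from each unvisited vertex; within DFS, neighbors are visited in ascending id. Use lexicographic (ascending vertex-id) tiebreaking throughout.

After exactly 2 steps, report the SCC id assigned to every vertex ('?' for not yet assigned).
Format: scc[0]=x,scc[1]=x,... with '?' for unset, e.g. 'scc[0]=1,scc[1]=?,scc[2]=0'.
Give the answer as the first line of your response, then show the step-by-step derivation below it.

scc[0]=?,scc[1]=?,scc[2]=?,scc[3]=?,scc[4]=?,scc[5]=?,scc[6]=?

step 1: low=(low[0]=0,low[1]=?,low[2]=?,low[3]=?,low[4]=0,low[5]=1,low[6]=?); scc=(scc[0]=?,scc[1]=?,scc[2]=?,scc[3]=?,scc[4]=?,scc[5]=?,scc[6]=?)
step 2: low=(low[0]=0,low[1]=?,low[2]=?,low[3]=?,low[4]=0,low[5]=0,low[6]=?); scc=(scc[0]=?,scc[1]=?,scc[2]=?,scc[3]=?,scc[4]=?,scc[5]=?,scc[6]=?)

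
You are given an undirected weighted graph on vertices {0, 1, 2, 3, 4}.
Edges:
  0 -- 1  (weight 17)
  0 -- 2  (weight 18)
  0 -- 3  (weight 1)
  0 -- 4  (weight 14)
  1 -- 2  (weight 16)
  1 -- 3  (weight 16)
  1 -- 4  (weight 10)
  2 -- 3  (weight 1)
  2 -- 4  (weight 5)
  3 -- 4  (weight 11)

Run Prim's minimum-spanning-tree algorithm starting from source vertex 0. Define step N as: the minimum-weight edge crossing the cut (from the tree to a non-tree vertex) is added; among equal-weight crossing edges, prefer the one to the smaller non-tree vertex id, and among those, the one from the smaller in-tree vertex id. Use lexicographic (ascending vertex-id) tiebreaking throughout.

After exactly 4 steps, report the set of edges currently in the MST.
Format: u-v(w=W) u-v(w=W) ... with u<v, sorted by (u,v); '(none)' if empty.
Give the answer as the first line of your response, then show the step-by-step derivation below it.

0-3(w=1) 1-4(w=10) 2-3(w=1) 2-4(w=5)

step 1: add edge 0-3 (w=1); MST = {0-3(w=1)}
step 2: add edge 2-3 (w=1); MST = {0-3(w=1) 2-3(w=1)}
step 3: add edge 2-4 (w=5); MST = {0-3(w=1) 2-3(w=1) 2-4(w=5)}
step 4: add edge 1-4 (w=10); MST = {0-3(w=1) 1-4(w=10) 2-3(w=1) 2-4(w=5)}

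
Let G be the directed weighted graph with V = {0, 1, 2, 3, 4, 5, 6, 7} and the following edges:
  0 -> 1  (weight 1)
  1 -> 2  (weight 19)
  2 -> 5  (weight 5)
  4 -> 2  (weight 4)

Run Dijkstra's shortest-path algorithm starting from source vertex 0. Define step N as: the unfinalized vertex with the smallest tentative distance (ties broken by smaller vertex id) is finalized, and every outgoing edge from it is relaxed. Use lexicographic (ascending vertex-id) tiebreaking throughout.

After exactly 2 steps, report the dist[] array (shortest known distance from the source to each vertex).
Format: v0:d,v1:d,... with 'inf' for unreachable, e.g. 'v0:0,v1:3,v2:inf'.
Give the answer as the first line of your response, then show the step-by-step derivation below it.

v0:0,v1:1,v2:20,v3:inf,v4:inf,v5:inf,v6:inf,v7:inf

step 1: dist = v0:0,v1:1,v2:inf,v3:inf,v4:inf,v5:inf,v6:inf,v7:inf
step 2: dist = v0:0,v1:1,v2:20,v3:inf,v4:inf,v5:inf,v6:inf,v7:inf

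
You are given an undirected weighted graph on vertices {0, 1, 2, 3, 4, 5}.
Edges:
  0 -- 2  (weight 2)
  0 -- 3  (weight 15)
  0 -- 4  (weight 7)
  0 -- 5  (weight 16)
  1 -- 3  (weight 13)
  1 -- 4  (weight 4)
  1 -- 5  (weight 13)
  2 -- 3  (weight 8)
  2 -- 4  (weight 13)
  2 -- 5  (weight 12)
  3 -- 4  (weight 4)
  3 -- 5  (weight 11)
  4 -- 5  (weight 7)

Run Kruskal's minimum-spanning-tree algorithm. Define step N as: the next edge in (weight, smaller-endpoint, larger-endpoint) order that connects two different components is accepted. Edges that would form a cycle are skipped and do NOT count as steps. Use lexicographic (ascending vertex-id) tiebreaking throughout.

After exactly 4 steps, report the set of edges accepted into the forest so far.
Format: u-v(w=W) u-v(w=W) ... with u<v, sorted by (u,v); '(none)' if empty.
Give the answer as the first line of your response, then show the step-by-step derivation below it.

0-2(w=2) 0-4(w=7) 1-4(w=4) 3-4(w=4)

step 1: add edge 0-2 (w=2); MST = {0-2(w=2)}
step 2: add edge 1-4 (w=4); MST = {0-2(w=2) 1-4(w=4)}
step 3: add edge 3-4 (w=4); MST = {0-2(w=2) 1-4(w=4) 3-4(w=4)}
step 4: add edge 0-4 (w=7); MST = {0-2(w=2) 0-4(w=7) 1-4(w=4) 3-4(w=4)}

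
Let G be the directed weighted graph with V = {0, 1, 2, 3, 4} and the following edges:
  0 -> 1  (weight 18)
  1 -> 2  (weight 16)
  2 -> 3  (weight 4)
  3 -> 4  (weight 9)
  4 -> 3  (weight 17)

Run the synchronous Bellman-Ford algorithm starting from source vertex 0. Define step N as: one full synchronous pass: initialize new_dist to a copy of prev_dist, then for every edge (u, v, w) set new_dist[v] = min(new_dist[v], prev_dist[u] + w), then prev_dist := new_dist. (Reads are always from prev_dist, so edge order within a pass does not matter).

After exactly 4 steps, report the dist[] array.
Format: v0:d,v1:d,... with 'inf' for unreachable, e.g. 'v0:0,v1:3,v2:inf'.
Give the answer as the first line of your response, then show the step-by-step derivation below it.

v0:0,v1:18,v2:34,v3:38,v4:47

step 1: dist = v0:0,v1:18,v2:inf,v3:inf,v4:inf
step 2: dist = v0:0,v1:18,v2:34,v3:inf,v4:inf
step 3: dist = v0:0,v1:18,v2:34,v3:38,v4:inf
step 4: dist = v0:0,v1:18,v2:34,v3:38,v4:47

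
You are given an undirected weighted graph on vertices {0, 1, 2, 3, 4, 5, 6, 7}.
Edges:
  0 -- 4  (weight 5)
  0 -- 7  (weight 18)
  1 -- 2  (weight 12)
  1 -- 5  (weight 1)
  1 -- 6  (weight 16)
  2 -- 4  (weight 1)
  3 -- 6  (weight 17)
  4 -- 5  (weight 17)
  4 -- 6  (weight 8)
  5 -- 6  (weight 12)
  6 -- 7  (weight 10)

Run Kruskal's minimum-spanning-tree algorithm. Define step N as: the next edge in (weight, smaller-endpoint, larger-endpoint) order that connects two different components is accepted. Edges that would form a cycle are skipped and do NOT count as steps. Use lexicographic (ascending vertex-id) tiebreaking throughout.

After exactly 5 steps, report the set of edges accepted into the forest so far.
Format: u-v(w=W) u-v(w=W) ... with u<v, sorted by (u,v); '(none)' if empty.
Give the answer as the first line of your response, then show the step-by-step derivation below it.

0-4(w=5) 1-5(w=1) 2-4(w=1) 4-6(w=8) 6-7(w=10)

step 1: add edge 1-5 (w=1); MST = {1-5(w=1)}
step 2: add edge 2-4 (w=1); MST = {1-5(w=1) 2-4(w=1)}
step 3: add edge 0-4 (w=5); MST = {0-4(w=5) 1-5(w=1) 2-4(w=1)}
step 4: add edge 4-6 (w=8); MST = {0-4(w=5) 1-5(w=1) 2-4(w=1) 4-6(w=8)}
step 5: add edge 6-7 (w=10); MST = {0-4(w=5) 1-5(w=1) 2-4(w=1) 4-6(w=8) 6-7(w=10)}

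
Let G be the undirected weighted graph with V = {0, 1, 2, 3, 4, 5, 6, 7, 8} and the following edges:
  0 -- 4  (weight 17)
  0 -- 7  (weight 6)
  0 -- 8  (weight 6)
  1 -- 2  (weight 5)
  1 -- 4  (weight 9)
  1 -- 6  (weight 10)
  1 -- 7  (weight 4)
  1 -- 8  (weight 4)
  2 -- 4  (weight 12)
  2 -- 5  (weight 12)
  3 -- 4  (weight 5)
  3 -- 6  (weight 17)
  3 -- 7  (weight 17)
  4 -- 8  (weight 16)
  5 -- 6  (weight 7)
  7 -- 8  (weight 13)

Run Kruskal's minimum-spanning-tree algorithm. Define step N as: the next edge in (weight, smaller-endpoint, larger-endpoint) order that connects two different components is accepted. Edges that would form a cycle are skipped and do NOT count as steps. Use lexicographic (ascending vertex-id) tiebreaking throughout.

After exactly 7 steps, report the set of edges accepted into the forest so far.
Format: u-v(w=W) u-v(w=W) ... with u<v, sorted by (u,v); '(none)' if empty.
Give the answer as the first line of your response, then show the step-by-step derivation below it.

0-7(w=6) 1-2(w=5) 1-4(w=9) 1-7(w=4) 1-8(w=4) 3-4(w=5) 5-6(w=7)

step 1: add edge 1-7 (w=4); MST = {1-7(w=4)}
step 2: add edge 1-8 (w=4); MST = {1-7(w=4) 1-8(w=4)}
step 3: add edge 1-2 (w=5); MST = {1-2(w=5) 1-7(w=4) 1-8(w=4)}
step 4: add edge 3-4 (w=5); MST = {1-2(w=5) 1-7(w=4) 1-8(w=4) 3-4(w=5)}
step 5: add edge 0-7 (w=6); MST = {0-7(w=6) 1-2(w=5) 1-7(w=4) 1-8(w=4) 3-4(w=5)}
step 6: add edge 5-6 (w=7); MST = {0-7(w=6) 1-2(w=5) 1-7(w=4) 1-8(w=4) 3-4(w=5) 5-6(w=7)}
step 7: add edge 1-4 (w=9); MST = {0-7(w=6) 1-2(w=5) 1-4(w=9) 1-7(w=4) 1-8(w=4) 3-4(w=5) 5-6(w=7)}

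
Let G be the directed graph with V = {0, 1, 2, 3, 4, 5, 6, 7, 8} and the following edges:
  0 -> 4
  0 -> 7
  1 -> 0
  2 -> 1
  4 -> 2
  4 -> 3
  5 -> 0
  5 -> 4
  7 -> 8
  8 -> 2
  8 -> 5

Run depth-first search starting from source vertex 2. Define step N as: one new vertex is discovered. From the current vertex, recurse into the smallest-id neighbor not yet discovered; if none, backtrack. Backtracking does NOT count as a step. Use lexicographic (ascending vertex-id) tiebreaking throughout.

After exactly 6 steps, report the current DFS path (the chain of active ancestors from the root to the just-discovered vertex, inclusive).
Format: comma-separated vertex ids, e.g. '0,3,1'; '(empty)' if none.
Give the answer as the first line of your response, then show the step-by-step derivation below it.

2,1,0,7

step 1: discover 2; path=2; order=2
step 2: discover 1; path=2>1; order=2,1
step 3: discover 0; path=2>1>0; order=2,1,0
step 4: discover 4; path=2>1>0>4; order=2,1,0,4
step 5: discover 3; path=2>1>0>4>3; order=2,1,0,4,3
step 6: discover 7; path=2>1>0>7; order=2,1,0,4,3,7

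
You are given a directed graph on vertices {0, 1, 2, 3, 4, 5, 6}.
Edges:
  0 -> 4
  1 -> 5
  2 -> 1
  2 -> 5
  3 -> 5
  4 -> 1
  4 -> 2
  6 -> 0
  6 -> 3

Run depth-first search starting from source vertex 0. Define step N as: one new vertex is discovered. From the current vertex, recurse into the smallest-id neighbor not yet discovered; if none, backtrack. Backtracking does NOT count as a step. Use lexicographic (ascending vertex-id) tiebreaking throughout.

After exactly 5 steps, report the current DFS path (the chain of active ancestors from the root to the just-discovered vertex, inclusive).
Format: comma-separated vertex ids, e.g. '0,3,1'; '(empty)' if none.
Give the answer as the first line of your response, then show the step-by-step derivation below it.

0,4,2

step 1: discover 0; path=0; order=0
step 2: discover 4; path=0>4; order=0,4
step 3: discover 1; path=0>4>1; order=0,4,1
step 4: discover 5; path=0>4>1>5; order=0,4,1,5
step 5: discover 2; path=0>4>2; order=0,4,1,5,2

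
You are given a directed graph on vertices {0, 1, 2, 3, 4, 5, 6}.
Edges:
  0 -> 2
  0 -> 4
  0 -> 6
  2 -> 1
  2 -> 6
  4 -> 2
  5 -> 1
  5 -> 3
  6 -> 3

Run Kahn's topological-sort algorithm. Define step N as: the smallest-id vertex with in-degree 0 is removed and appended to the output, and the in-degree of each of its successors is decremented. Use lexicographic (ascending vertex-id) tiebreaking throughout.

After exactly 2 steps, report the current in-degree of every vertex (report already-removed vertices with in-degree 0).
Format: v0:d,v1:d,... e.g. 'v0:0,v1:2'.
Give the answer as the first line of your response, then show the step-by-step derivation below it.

v0:0,v1:2,v2:0,v3:2,v4:0,v5:0,v6:1

step 1: output 0; order=[0]; indeg=(0,2,1,2,0,0,1)
step 2: output 4; order=[0,4]; indeg=(0,2,0,2,0,0,1)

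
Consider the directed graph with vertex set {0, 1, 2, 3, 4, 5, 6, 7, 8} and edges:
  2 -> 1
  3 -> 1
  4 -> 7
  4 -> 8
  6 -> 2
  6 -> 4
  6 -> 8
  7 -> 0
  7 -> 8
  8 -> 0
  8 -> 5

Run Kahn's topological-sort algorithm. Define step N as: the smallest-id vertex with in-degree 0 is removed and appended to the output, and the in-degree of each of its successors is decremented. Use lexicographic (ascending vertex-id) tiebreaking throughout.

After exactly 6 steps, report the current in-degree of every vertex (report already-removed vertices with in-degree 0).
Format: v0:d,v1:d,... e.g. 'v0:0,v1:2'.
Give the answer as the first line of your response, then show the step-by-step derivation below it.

v0:1,v1:0,v2:0,v3:0,v4:0,v5:1,v6:0,v7:0,v8:0

step 1: output 3; order=[3]; indeg=(2,1,1,0,1,1,0,1,3)
step 2: output 6; order=[3,6]; indeg=(2,1,0,0,0,1,0,1,2)
step 3: output 2; order=[3,6,2]; indeg=(2,0,0,0,0,1,0,1,2)
step 4: output 1; order=[3,6,2,1]; indeg=(2,0,0,0,0,1,0,1,2)
step 5: output 4; order=[3,6,2,1,4]; indeg=(2,0,0,0,0,1,0,0,1)
step 6: output 7; order=[3,6,2,1,4,7]; indeg=(1,0,0,0,0,1,0,0,0)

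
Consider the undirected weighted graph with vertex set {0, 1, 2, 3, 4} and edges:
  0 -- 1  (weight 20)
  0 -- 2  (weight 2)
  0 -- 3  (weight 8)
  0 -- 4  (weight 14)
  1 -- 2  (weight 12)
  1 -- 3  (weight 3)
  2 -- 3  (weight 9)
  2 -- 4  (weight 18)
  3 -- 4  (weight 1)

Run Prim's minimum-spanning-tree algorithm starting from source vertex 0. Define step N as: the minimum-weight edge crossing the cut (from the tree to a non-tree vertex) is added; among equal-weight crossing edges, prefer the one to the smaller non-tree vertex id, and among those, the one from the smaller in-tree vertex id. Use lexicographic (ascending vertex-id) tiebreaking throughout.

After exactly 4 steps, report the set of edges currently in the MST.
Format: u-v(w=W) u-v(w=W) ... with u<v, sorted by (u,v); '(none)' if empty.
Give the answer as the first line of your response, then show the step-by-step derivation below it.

0-2(w=2) 0-3(w=8) 1-3(w=3) 3-4(w=1)

step 1: add edge 0-2 (w=2); MST = {0-2(w=2)}
step 2: add edge 0-3 (w=8); MST = {0-2(w=2) 0-3(w=8)}
step 3: add edge 3-4 (w=1); MST = {0-2(w=2) 0-3(w=8) 3-4(w=1)}
step 4: add edge 1-3 (w=3); MST = {0-2(w=2) 0-3(w=8) 1-3(w=3) 3-4(w=1)}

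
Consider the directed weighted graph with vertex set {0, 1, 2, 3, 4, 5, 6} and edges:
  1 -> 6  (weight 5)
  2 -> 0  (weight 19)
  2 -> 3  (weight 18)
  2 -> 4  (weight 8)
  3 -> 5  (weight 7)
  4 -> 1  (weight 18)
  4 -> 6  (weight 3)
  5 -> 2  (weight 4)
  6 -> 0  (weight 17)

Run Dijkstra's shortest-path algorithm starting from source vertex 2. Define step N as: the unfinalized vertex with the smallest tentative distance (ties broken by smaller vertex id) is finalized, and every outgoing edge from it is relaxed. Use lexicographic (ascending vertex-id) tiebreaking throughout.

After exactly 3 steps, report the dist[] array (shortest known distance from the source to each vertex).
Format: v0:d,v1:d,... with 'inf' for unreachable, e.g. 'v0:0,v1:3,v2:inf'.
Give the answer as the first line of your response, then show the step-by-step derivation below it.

v0:19,v1:26,v2:0,v3:18,v4:8,v5:inf,v6:11

step 1: dist = v0:19,v1:inf,v2:0,v3:18,v4:8,v5:inf,v6:inf
step 2: dist = v0:19,v1:26,v2:0,v3:18,v4:8,v5:inf,v6:11
step 3: dist = v0:19,v1:26,v2:0,v3:18,v4:8,v5:inf,v6:11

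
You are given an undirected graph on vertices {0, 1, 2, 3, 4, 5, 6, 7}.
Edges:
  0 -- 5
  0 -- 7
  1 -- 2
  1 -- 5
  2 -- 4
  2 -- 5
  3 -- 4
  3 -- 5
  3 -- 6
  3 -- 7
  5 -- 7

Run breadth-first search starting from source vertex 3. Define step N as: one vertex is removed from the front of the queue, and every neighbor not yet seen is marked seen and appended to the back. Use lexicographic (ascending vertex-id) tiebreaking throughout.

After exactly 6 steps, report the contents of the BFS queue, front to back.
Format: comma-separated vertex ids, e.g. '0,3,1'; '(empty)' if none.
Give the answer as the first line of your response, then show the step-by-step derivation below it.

0,1

step 1: dequeue 3; queue=[4,5,6,7]; order=3
step 2: dequeue 4; queue=[5,6,7,2]; order=3,4
step 3: dequeue 5; queue=[6,7,2,0,1]; order=3,4,5
step 4: dequeue 6; queue=[7,2,0,1]; order=3,4,5,6
step 5: dequeue 7; queue=[2,0,1]; order=3,4,5,6,7
step 6: dequeue 2; queue=[0,1]; order=3,4,5,6,7,2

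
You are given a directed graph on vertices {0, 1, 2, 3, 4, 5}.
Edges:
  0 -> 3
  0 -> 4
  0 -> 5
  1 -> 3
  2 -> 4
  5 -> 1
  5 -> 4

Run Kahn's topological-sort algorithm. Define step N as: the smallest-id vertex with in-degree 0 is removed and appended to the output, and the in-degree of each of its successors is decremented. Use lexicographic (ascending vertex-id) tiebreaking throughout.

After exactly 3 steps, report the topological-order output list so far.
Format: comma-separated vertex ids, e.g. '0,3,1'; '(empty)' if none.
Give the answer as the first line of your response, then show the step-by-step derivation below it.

0,2,5

step 1: output 0; order=[0]; indeg=(0,1,0,1,2,0)
step 2: output 2; order=[0,2]; indeg=(0,1,0,1,1,0)
step 3: output 5; order=[0,2,5]; indeg=(0,0,0,1,0,0)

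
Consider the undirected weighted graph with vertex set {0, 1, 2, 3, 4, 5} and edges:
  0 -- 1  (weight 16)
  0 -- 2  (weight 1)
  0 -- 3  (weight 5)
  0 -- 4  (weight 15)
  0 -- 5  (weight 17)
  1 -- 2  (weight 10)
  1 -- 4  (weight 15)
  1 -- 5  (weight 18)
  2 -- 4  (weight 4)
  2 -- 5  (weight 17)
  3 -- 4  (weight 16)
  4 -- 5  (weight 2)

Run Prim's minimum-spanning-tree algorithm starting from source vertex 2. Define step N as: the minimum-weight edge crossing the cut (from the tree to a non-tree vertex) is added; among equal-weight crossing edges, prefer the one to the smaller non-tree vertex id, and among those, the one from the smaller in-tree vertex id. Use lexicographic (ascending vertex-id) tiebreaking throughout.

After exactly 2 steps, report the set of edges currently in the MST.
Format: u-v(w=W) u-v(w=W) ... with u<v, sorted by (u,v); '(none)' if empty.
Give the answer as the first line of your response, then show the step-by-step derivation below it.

0-2(w=1) 2-4(w=4)

step 1: add edge 0-2 (w=1); MST = {0-2(w=1)}
step 2: add edge 2-4 (w=4); MST = {0-2(w=1) 2-4(w=4)}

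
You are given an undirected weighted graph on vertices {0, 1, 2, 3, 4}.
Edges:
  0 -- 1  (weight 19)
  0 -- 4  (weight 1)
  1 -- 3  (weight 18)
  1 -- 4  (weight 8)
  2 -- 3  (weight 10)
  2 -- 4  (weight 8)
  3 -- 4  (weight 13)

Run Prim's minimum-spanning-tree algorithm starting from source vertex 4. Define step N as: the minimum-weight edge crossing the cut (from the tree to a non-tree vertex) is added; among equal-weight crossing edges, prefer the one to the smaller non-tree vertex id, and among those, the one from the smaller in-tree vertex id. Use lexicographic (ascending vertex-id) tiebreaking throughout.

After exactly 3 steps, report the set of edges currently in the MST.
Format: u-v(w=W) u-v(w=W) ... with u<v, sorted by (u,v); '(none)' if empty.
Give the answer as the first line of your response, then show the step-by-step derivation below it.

0-4(w=1) 1-4(w=8) 2-4(w=8)

step 1: add edge 0-4 (w=1); MST = {0-4(w=1)}
step 2: add edge 1-4 (w=8); MST = {0-4(w=1) 1-4(w=8)}
step 3: add edge 2-4 (w=8); MST = {0-4(w=1) 1-4(w=8) 2-4(w=8)}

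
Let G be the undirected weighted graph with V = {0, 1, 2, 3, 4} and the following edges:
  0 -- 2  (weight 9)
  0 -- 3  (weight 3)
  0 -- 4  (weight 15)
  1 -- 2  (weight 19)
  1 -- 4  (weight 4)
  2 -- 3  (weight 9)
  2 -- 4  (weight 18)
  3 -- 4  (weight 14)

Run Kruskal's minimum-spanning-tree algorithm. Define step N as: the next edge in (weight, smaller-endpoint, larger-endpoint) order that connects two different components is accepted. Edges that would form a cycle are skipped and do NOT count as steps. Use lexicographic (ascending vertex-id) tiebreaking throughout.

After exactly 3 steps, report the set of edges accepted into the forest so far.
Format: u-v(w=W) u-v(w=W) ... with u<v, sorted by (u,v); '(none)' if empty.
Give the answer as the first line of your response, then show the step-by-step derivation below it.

0-2(w=9) 0-3(w=3) 1-4(w=4)

step 1: add edge 0-3 (w=3); MST = {0-3(w=3)}
step 2: add edge 1-4 (w=4); MST = {0-3(w=3) 1-4(w=4)}
step 3: add edge 0-2 (w=9); MST = {0-2(w=9) 0-3(w=3) 1-4(w=4)}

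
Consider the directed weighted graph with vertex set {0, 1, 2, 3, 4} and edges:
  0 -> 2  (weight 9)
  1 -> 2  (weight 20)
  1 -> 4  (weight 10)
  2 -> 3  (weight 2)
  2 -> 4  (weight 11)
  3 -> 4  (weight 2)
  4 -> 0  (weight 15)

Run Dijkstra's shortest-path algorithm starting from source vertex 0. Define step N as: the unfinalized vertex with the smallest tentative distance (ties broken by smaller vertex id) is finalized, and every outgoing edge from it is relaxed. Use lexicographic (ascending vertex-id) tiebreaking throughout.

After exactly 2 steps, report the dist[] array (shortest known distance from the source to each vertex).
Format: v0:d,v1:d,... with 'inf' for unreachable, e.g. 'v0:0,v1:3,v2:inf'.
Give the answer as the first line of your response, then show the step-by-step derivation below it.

v0:0,v1:inf,v2:9,v3:11,v4:20

step 1: dist = v0:0,v1:inf,v2:9,v3:inf,v4:inf
step 2: dist = v0:0,v1:inf,v2:9,v3:11,v4:20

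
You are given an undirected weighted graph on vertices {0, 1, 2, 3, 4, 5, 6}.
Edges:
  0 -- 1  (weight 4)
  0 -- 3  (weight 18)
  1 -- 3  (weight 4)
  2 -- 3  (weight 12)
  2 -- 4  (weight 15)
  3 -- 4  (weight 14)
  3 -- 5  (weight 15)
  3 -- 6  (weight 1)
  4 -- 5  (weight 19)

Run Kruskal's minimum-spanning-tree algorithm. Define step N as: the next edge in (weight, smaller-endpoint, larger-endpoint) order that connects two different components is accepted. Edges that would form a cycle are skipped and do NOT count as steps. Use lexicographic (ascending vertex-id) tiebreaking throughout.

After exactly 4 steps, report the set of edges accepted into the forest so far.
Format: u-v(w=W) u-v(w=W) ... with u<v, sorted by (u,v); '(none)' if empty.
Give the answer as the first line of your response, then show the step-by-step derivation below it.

0-1(w=4) 1-3(w=4) 2-3(w=12) 3-6(w=1)

step 1: add edge 3-6 (w=1); MST = {3-6(w=1)}
step 2: add edge 0-1 (w=4); MST = {0-1(w=4) 3-6(w=1)}
step 3: add edge 1-3 (w=4); MST = {0-1(w=4) 1-3(w=4) 3-6(w=1)}
step 4: add edge 2-3 (w=12); MST = {0-1(w=4) 1-3(w=4) 2-3(w=12) 3-6(w=1)}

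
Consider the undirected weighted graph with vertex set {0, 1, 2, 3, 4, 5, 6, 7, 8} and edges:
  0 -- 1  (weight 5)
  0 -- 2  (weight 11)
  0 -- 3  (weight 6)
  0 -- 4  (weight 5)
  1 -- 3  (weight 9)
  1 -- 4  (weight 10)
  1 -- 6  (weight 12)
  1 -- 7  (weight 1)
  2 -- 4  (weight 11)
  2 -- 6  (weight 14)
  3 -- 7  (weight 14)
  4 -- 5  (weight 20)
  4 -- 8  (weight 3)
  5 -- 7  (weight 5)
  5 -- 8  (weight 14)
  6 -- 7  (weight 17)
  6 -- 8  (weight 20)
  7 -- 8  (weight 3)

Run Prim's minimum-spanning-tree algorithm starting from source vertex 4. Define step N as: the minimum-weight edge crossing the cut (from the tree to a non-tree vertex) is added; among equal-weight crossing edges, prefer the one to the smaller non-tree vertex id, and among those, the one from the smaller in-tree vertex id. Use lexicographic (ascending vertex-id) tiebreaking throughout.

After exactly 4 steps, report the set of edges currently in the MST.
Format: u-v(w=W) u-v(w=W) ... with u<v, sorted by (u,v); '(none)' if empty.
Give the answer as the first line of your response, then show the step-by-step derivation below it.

0-1(w=5) 1-7(w=1) 4-8(w=3) 7-8(w=3)

step 1: add edge 4-8 (w=3); MST = {4-8(w=3)}
step 2: add edge 7-8 (w=3); MST = {4-8(w=3) 7-8(w=3)}
step 3: add edge 1-7 (w=1); MST = {1-7(w=1) 4-8(w=3) 7-8(w=3)}
step 4: add edge 0-1 (w=5); MST = {0-1(w=5) 1-7(w=1) 4-8(w=3) 7-8(w=3)}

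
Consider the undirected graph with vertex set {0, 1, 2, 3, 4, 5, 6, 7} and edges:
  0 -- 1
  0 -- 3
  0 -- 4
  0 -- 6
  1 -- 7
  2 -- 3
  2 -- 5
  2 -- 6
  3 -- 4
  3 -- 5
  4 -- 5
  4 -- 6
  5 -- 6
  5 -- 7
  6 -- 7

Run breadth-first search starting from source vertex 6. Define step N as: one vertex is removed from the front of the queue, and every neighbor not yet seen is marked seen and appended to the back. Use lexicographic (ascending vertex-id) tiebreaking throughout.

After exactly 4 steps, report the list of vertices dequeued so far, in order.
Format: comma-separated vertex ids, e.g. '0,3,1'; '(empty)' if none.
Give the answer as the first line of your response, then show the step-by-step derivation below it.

6,0,2,4

step 1: dequeue 6; queue=[0,2,4,5,7]; order=6
step 2: dequeue 0; queue=[2,4,5,7,1,3]; order=6,0
step 3: dequeue 2; queue=[4,5,7,1,3]; order=6,0,2
step 4: dequeue 4; queue=[5,7,1,3]; order=6,0,2,4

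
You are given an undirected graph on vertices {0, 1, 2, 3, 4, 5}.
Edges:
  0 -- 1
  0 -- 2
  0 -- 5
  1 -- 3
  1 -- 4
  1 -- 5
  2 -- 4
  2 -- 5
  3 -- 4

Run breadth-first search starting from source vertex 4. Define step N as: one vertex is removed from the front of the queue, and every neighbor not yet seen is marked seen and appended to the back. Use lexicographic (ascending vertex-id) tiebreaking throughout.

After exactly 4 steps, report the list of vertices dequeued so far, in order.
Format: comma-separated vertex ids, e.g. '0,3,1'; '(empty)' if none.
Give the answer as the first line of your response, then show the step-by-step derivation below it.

4,1,2,3

step 1: dequeue 4; queue=[1,2,3]; order=4
step 2: dequeue 1; queue=[2,3,0,5]; order=4,1
step 3: dequeue 2; queue=[3,0,5]; order=4,1,2
step 4: dequeue 3; queue=[0,5]; order=4,1,2,3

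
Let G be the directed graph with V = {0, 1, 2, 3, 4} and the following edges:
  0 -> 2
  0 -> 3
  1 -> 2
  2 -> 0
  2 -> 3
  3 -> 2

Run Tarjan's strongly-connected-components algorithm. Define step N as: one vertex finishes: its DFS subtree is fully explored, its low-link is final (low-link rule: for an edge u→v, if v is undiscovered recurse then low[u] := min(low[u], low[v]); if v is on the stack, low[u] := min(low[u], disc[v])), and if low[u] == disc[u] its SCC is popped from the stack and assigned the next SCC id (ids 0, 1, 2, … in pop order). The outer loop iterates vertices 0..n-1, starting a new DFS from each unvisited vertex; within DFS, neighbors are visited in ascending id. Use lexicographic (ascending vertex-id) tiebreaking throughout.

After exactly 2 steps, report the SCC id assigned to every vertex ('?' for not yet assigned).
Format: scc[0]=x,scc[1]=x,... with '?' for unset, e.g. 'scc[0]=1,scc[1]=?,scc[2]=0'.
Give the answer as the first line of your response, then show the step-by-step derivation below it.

scc[0]=?,scc[1]=?,scc[2]=?,scc[3]=?,scc[4]=?

step 1: low=(low[0]=0,low[1]=?,low[2]=0,low[3]=1,low[4]=?); scc=(scc[0]=?,scc[1]=?,scc[2]=?,scc[3]=?,scc[4]=?)
step 2: low=(low[0]=0,low[1]=?,low[2]=0,low[3]=1,low[4]=?); scc=(scc[0]=?,scc[1]=?,scc[2]=?,scc[3]=?,scc[4]=?)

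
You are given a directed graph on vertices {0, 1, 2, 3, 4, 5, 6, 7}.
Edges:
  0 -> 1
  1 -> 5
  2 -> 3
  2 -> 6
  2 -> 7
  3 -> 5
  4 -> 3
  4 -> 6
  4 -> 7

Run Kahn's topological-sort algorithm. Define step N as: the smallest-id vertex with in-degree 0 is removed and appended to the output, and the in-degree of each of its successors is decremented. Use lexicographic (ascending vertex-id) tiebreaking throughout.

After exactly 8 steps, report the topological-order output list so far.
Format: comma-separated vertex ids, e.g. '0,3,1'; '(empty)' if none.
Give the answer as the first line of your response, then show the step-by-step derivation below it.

0,1,2,4,3,5,6,7

step 1: output 0; order=[0]; indeg=(0,0,0,2,0,2,2,2)
step 2: output 1; order=[0,1]; indeg=(0,0,0,2,0,1,2,2)
step 3: output 2; order=[0,1,2]; indeg=(0,0,0,1,0,1,1,1)
step 4: output 4; order=[0,1,2,4]; indeg=(0,0,0,0,0,1,0,0)
step 5: output 3; order=[0,1,2,4,3]; indeg=(0,0,0,0,0,0,0,0)
step 6: output 5; order=[0,1,2,4,3,5]; indeg=(0,0,0,0,0,0,0,0)
step 7: output 6; order=[0,1,2,4,3,5,6]; indeg=(0,0,0,0,0,0,0,0)
step 8: output 7; order=[0,1,2,4,3,5,6,7]; indeg=(0,0,0,0,0,0,0,0)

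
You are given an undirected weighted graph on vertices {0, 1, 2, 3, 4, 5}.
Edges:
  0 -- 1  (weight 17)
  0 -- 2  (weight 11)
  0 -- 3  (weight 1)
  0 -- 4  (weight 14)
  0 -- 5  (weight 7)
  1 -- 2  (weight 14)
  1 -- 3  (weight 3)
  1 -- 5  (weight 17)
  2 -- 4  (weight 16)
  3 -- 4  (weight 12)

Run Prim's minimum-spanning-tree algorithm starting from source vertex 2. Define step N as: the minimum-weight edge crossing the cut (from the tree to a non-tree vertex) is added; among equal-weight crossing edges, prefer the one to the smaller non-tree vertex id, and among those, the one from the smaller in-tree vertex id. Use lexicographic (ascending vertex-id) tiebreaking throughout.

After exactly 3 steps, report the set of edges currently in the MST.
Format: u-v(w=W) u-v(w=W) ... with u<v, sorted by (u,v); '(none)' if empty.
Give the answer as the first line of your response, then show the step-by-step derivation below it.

0-2(w=11) 0-3(w=1) 1-3(w=3)

step 1: add edge 0-2 (w=11); MST = {0-2(w=11)}
step 2: add edge 0-3 (w=1); MST = {0-2(w=11) 0-3(w=1)}
step 3: add edge 1-3 (w=3); MST = {0-2(w=11) 0-3(w=1) 1-3(w=3)}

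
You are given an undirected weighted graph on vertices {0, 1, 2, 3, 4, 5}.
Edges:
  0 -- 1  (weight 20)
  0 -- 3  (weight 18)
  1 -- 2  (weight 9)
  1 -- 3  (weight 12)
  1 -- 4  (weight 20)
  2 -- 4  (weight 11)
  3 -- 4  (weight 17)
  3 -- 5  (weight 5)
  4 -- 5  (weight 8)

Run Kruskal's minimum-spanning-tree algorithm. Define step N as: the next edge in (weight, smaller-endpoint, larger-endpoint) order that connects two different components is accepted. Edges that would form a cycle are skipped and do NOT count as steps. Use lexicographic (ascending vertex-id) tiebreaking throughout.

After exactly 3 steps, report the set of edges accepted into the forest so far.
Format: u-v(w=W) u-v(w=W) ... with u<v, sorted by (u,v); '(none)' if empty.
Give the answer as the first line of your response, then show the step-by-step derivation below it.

1-2(w=9) 3-5(w=5) 4-5(w=8)

step 1: add edge 3-5 (w=5); MST = {3-5(w=5)}
step 2: add edge 4-5 (w=8); MST = {3-5(w=5) 4-5(w=8)}
step 3: add edge 1-2 (w=9); MST = {1-2(w=9) 3-5(w=5) 4-5(w=8)}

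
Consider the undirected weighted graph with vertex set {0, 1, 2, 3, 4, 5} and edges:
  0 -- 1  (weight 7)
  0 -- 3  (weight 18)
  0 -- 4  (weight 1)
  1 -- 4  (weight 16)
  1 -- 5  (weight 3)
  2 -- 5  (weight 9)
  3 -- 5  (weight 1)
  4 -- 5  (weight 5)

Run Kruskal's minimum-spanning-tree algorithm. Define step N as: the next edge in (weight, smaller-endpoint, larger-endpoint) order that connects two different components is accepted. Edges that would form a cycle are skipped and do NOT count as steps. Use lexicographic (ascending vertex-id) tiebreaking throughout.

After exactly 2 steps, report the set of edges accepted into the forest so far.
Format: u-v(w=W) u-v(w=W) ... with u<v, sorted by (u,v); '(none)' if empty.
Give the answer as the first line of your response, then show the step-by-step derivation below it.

0-4(w=1) 3-5(w=1)

step 1: add edge 0-4 (w=1); MST = {0-4(w=1)}
step 2: add edge 3-5 (w=1); MST = {0-4(w=1) 3-5(w=1)}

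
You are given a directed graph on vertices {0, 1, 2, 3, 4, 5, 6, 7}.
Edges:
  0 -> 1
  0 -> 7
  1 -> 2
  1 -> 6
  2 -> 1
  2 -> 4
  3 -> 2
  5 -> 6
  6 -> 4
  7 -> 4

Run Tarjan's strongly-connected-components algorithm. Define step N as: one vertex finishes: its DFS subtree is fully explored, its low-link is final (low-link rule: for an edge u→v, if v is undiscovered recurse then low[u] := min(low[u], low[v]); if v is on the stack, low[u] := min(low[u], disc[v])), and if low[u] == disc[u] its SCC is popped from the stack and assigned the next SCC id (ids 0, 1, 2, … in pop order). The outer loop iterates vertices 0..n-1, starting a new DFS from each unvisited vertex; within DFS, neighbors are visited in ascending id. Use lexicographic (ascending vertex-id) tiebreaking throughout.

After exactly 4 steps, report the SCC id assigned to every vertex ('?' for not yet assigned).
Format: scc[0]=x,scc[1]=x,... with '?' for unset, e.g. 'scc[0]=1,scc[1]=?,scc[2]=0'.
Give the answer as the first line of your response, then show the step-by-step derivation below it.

scc[0]=?,scc[1]=2,scc[2]=2,scc[3]=?,scc[4]=0,scc[5]=?,scc[6]=1,scc[7]=?

step 1: low=(low[0]=0,low[1]=1,low[2]=1,low[3]=?,low[4]=3,low[5]=?,low[6]=?,low[7]=?); scc=(scc[0]=?,scc[1]=?,scc[2]=?,scc[3]=?,scc[4]=0,scc[5]=?,scc[6]=?,scc[7]=?)
step 2: low=(low[0]=0,low[1]=1,low[2]=1,low[3]=?,low[4]=3,low[5]=?,low[6]=?,low[7]=?); scc=(scc[0]=?,scc[1]=?,scc[2]=?,scc[3]=?,scc[4]=0,scc[5]=?,scc[6]=?,scc[7]=?)
step 3: low=(low[0]=0,low[1]=1,low[2]=1,low[3]=?,low[4]=3,low[5]=?,low[6]=4,low[7]=?); scc=(scc[0]=?,scc[1]=?,scc[2]=?,scc[3]=?,scc[4]=0,scc[5]=?,scc[6]=1,scc[7]=?)
step 4: low=(low[0]=0,low[1]=1,low[2]=1,low[3]=?,low[4]=3,low[5]=?,low[6]=4,low[7]=?); scc=(scc[0]=?,scc[1]=2,scc[2]=2,scc[3]=?,scc[4]=0,scc[5]=?,scc[6]=1,scc[7]=?)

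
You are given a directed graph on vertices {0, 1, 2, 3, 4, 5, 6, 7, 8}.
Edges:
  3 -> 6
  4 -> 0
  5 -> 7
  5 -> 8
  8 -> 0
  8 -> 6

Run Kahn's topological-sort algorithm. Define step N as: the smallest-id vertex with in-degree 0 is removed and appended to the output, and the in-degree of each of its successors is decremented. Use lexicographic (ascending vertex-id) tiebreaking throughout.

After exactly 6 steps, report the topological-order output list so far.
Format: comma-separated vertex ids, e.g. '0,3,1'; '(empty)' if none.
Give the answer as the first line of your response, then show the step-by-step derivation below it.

1,2,3,4,5,7

step 1: output 1; order=[1]; indeg=(2,0,0,0,0,0,2,1,1)
step 2: output 2; order=[1,2]; indeg=(2,0,0,0,0,0,2,1,1)
step 3: output 3; order=[1,2,3]; indeg=(2,0,0,0,0,0,1,1,1)
step 4: output 4; order=[1,2,3,4]; indeg=(1,0,0,0,0,0,1,1,1)
step 5: output 5; order=[1,2,3,4,5]; indeg=(1,0,0,0,0,0,1,0,0)
step 6: output 7; order=[1,2,3,4,5,7]; indeg=(1,0,0,0,0,0,1,0,0)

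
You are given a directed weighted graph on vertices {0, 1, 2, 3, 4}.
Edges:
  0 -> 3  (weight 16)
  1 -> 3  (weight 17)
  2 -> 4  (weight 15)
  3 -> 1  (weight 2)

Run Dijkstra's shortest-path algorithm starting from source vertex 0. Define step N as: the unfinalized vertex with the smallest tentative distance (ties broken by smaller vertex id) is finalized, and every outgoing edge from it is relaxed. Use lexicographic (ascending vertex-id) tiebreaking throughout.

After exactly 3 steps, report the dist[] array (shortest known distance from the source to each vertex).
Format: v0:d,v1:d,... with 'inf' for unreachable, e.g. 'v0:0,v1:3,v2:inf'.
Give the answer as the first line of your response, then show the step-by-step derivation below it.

v0:0,v1:18,v2:inf,v3:16,v4:inf

step 1: dist = v0:0,v1:inf,v2:inf,v3:16,v4:inf
step 2: dist = v0:0,v1:18,v2:inf,v3:16,v4:inf
step 3: dist = v0:0,v1:18,v2:inf,v3:16,v4:inf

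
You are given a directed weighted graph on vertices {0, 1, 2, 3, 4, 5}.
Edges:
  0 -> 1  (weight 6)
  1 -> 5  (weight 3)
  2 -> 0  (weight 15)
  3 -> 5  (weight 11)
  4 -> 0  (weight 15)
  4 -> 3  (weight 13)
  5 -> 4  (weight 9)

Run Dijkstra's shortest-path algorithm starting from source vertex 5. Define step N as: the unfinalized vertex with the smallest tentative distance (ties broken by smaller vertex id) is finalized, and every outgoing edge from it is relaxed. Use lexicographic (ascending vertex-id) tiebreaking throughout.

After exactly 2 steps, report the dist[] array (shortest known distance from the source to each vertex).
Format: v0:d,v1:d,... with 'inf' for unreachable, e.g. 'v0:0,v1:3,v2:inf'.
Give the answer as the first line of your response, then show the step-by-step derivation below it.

v0:24,v1:inf,v2:inf,v3:22,v4:9,v5:0

step 1: dist = v0:inf,v1:inf,v2:inf,v3:inf,v4:9,v5:0
step 2: dist = v0:24,v1:inf,v2:inf,v3:22,v4:9,v5:0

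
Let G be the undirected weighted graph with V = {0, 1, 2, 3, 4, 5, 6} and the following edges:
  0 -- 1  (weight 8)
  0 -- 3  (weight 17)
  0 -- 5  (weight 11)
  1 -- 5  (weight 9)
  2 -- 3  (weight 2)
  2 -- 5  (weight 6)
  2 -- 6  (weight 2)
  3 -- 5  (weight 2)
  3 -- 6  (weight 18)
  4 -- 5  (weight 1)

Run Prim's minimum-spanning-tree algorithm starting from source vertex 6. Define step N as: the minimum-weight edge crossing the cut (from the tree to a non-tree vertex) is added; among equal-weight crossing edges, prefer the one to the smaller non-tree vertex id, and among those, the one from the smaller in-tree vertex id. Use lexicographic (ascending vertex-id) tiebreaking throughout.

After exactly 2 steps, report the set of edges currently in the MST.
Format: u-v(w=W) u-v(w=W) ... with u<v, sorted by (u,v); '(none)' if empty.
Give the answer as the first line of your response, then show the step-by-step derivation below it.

2-3(w=2) 2-6(w=2)

step 1: add edge 2-6 (w=2); MST = {2-6(w=2)}
step 2: add edge 2-3 (w=2); MST = {2-3(w=2) 2-6(w=2)}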